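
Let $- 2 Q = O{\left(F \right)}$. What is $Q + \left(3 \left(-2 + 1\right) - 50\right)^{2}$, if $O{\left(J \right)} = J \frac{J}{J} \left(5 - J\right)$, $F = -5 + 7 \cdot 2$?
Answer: $2827$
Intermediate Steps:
$F = 9$ ($F = -5 + 14 = 9$)
$O{\left(J \right)} = J \left(5 - J\right)$ ($O{\left(J \right)} = J 1 \left(5 - J\right) = J \left(5 - J\right)$)
$Q = 18$ ($Q = - \frac{9 \left(5 - 9\right)}{2} = - \frac{9 \left(-4\right)}{2} = \left(- \frac{1}{2}\right) \left(-36\right) = 18$)
$Q + \left(3 \left(-2 + 1\right) - 50\right)^{2} = 18 + \left(3 \left(-2 + 1\right) - 50\right)^{2} = 18 + \left(3 \left(-1\right) - 50\right)^{2} = 18 + \left(-3 - 50\right)^{2} = 18 + \left(-53\right)^{2} = 18 + 2809 = 2827$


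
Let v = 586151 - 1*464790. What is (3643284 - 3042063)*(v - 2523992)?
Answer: -1444512212451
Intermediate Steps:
v = 121361 (v = 586151 - 464790 = 121361)
(3643284 - 3042063)*(v - 2523992) = (3643284 - 3042063)*(121361 - 2523992) = 601221*(-2402631) = -1444512212451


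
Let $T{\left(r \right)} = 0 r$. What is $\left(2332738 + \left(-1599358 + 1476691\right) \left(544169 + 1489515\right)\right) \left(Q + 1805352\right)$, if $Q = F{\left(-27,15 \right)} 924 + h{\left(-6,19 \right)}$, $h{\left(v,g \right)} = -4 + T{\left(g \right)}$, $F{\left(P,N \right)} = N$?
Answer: $-453826144974467920$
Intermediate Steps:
$T{\left(r \right)} = 0$
$h{\left(v,g \right)} = -4$ ($h{\left(v,g \right)} = -4 + 0 = -4$)
$Q = 13856$ ($Q = 15 \cdot 924 - 4 = 13860 - 4 = 13856$)
$\left(2332738 + \left(-1599358 + 1476691\right) \left(544169 + 1489515\right)\right) \left(Q + 1805352\right) = \left(2332738 + \left(-1599358 + 1476691\right) \left(544169 + 1489515\right)\right) \left(13856 + 1805352\right) = \left(2332738 - 249465915228\right) 1819208 = \left(-249463582490\right) 1819208 = -453826144974467920$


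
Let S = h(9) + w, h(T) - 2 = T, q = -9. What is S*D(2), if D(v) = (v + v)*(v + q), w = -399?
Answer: 10864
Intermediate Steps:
h(T) = 2 + T
D(v) = 2*v*(-9 + v) (D(v) = (v + v)*(v - 9) = (2*v)*(-9 + v) = 2*v*(-9 + v))
S = -388 (S = (2 + 9) - 399 = 11 - 399 = -388)
S*D(2) = -776*2*(-9 + 2) = -776*2*(-7) = -388*(-28) = 10864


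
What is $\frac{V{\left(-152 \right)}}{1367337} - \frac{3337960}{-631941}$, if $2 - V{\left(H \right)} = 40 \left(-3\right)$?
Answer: $\frac{1521397769774}{288025437039} \approx 5.2822$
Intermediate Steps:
$V{\left(H \right)} = 122$ ($V{\left(H \right)} = 2 - 40 \left(-3\right) = 2 - -120 = 2 + 120 = 122$)
$\frac{V{\left(-152 \right)}}{1367337} - \frac{3337960}{-631941} = \frac{122}{1367337} - \frac{3337960}{-631941} = 122 \cdot \frac{1}{1367337} - - \frac{3337960}{631941} = \frac{122}{1367337} + \frac{3337960}{631941} = \frac{1521397769774}{288025437039}$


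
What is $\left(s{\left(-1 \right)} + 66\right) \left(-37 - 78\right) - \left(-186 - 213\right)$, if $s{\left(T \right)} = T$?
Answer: $-7076$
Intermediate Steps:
$\left(s{\left(-1 \right)} + 66\right) \left(-37 - 78\right) - \left(-186 - 213\right) = \left(-1 + 66\right) \left(-37 - 78\right) - \left(-186 - 213\right) = 65 \left(-115\right) - \left(-186 - 213\right) = -7475 - -399 = -7475 + 399 = -7076$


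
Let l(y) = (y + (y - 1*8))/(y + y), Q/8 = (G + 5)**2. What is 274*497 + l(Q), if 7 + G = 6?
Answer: 4357727/32 ≈ 1.3618e+5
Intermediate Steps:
G = -1 (G = -7 + 6 = -1)
Q = 128 (Q = 8*(-1 + 5)**2 = 8*4**2 = 8*16 = 128)
l(y) = (-8 + 2*y)/(2*y) (l(y) = (y + (y - 8))/((2*y)) = (y + (-8 + y))*(1/(2*y)) = (-8 + 2*y)*(1/(2*y)) = (-8 + 2*y)/(2*y))
274*497 + l(Q) = 274*497 + (-4 + 128)/128 = 136178 + (1/128)*124 = 136178 + 31/32 = 4357727/32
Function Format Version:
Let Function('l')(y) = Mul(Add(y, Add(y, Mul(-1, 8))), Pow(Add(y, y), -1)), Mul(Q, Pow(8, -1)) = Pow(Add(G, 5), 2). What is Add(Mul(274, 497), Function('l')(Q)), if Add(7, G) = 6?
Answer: Rational(4357727, 32) ≈ 1.3618e+5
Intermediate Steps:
G = -1 (G = Add(-7, 6) = -1)
Q = 128 (Q = Mul(8, Pow(Add(-1, 5), 2)) = Mul(8, Pow(4, 2)) = Mul(8, 16) = 128)
Function('l')(y) = Mul(Rational(1, 2), Pow(y, -1), Add(-8, Mul(2, y))) (Function('l')(y) = Mul(Add(y, Add(y, -8)), Pow(Mul(2, y), -1)) = Mul(Add(y, Add(-8, y)), Mul(Rational(1, 2), Pow(y, -1))) = Mul(Add(-8, Mul(2, y)), Mul(Rational(1, 2), Pow(y, -1))) = Mul(Rational(1, 2), Pow(y, -1), Add(-8, Mul(2, y))))
Add(Mul(274, 497), Function('l')(Q)) = Add(Mul(274, 497), Mul(Pow(128, -1), Add(-4, 128))) = Add(136178, Mul(Rational(1, 128), 124)) = Add(136178, Rational(31, 32)) = Rational(4357727, 32)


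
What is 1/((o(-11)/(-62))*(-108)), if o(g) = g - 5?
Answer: -31/864 ≈ -0.035880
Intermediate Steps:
o(g) = -5 + g
1/((o(-11)/(-62))*(-108)) = 1/(((-5 - 11)/(-62))*(-108)) = 1/(-16*(-1/62)*(-108)) = 1/((8/31)*(-108)) = 1/(-864/31) = -31/864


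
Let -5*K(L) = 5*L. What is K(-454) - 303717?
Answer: -303263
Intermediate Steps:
K(L) = -L
K(-454) - 303717 = -1*(-454) - 303717 = 454 - 303717 = -303263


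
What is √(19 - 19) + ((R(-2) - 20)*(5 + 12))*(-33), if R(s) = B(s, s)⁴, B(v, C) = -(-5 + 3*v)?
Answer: -8202381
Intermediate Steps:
B(v, C) = 5 - 3*v
R(s) = (5 - 3*s)⁴
√(19 - 19) + ((R(-2) - 20)*(5 + 12))*(-33) = √(19 - 19) + (((-5 + 3*(-2))⁴ - 20)*(5 + 12))*(-33) = √0 + (((-5 - 6)⁴ - 20)*17)*(-33) = 0 + (((-11)⁴ - 20)*17)*(-33) = 0 + ((14641 - 20)*17)*(-33) = 0 + (14621*17)*(-33) = 0 + 248557*(-33) = 0 - 8202381 = -8202381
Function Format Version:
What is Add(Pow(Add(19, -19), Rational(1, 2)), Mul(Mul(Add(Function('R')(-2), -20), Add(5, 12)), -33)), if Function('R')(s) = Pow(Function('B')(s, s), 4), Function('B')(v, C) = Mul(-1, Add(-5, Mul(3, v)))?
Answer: -8202381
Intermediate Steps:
Function('B')(v, C) = Add(5, Mul(-3, v))
Function('R')(s) = Pow(Add(5, Mul(-3, s)), 4)
Add(Pow(Add(19, -19), Rational(1, 2)), Mul(Mul(Add(Function('R')(-2), -20), Add(5, 12)), -33)) = Add(Pow(Add(19, -19), Rational(1, 2)), Mul(Mul(Add(Pow(Add(-5, Mul(3, -2)), 4), -20), Add(5, 12)), -33)) = Add(Pow(0, Rational(1, 2)), Mul(Mul(Add(Pow(Add(-5, -6), 4), -20), 17), -33)) = Add(0, Mul(Mul(Add(Pow(-11, 4), -20), 17), -33)) = Add(0, Mul(Mul(Add(14641, -20), 17), -33)) = Add(0, Mul(Mul(14621, 17), -33)) = Add(0, Mul(248557, -33)) = Add(0, -8202381) = -8202381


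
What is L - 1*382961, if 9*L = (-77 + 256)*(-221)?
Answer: -3486208/9 ≈ -3.8736e+5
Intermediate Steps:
L = -39559/9 (L = ((-77 + 256)*(-221))/9 = (179*(-221))/9 = (⅑)*(-39559) = -39559/9 ≈ -4395.4)
L - 1*382961 = -39559/9 - 1*382961 = -39559/9 - 382961 = -3486208/9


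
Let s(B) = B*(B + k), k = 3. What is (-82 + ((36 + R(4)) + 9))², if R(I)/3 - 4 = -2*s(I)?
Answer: 37249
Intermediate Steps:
s(B) = B*(3 + B) (s(B) = B*(B + 3) = B*(3 + B))
R(I) = 12 - 6*I*(3 + I) (R(I) = 12 + 3*(-2*I*(3 + I)) = 12 - 6*I*(3 + I))
(-82 + ((36 + R(4)) + 9))² = (-82 + ((36 + (12 - 6*4*(3 + 4))) + 9))² = (-82 + ((36 + (12 - 6*4*7)) + 9))² = (-82 + ((36 + (12 - 168)) + 9))² = (-82 + ((36 - 156) + 9))² = (-82 + (-120 + 9))² = (-82 - 111)² = (-193)² = 37249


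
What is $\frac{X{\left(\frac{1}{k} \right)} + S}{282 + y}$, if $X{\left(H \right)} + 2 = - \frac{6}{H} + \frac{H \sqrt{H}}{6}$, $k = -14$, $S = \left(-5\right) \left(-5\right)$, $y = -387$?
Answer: $- \frac{107}{105} + \frac{i \sqrt{14}}{123480} \approx -1.019 + 3.0302 \cdot 10^{-5} i$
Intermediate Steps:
$S = 25$
$X{\left(H \right)} = -2 - \frac{6}{H} + \frac{H^{\frac{3}{2}}}{6}$ ($X{\left(H \right)} = -2 + \left(- \frac{6}{H} + \frac{H \sqrt{H}}{6}\right) = -2 + \left(- \frac{6}{H} + H^{\frac{3}{2}} \cdot \frac{1}{6}\right) = -2 + \left(- \frac{6}{H} + \frac{H^{\frac{3}{2}}}{6}\right) = -2 - \frac{6}{H} + \frac{H^{\frac{3}{2}}}{6}$)
$\frac{X{\left(\frac{1}{k} \right)} + S}{282 + y} = \frac{\left(-2 - \frac{6}{\frac{1}{-14}} + \frac{\left(\frac{1}{-14}\right)^{\frac{3}{2}}}{6}\right) + 25}{282 - 387} = \frac{\left(-2 - \frac{6}{- \frac{1}{14}} + \frac{\left(- \frac{1}{14}\right)^{\frac{3}{2}}}{6}\right) + 25}{-105} = \left(\left(-2 - -84 + \frac{\left(- \frac{1}{196}\right) i \sqrt{14}}{6}\right) + 25\right) \left(- \frac{1}{105}\right) = \left(\left(-2 + 84 - \frac{i \sqrt{14}}{1176}\right) + 25\right) \left(- \frac{1}{105}\right) = \left(\left(82 - \frac{i \sqrt{14}}{1176}\right) + 25\right) \left(- \frac{1}{105}\right) = \left(107 - \frac{i \sqrt{14}}{1176}\right) \left(- \frac{1}{105}\right) = - \frac{107}{105} + \frac{i \sqrt{14}}{123480}$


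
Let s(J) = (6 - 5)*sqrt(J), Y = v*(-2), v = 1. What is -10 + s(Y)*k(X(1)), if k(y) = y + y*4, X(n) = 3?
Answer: -10 + 15*I*sqrt(2) ≈ -10.0 + 21.213*I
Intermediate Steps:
Y = -2 (Y = 1*(-2) = -2)
s(J) = sqrt(J) (s(J) = 1*sqrt(J) = sqrt(J))
k(y) = 5*y (k(y) = y + 4*y = 5*y)
-10 + s(Y)*k(X(1)) = -10 + sqrt(-2)*(5*3) = -10 + (I*sqrt(2))*15 = -10 + 15*I*sqrt(2)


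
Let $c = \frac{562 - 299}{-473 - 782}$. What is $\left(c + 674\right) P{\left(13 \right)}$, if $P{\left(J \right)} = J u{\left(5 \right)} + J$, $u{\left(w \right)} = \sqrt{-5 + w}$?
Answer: $\frac{10992891}{1255} \approx 8759.3$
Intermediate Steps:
$c = - \frac{263}{1255}$ ($c = \frac{263}{-1255} = 263 \left(- \frac{1}{1255}\right) = - \frac{263}{1255} \approx -0.20956$)
$P{\left(J \right)} = J$ ($P{\left(J \right)} = J \sqrt{-5 + 5} + J = J \sqrt{0} + J = J 0 + J = 0 + J = J$)
$\left(c + 674\right) P{\left(13 \right)} = \left(- \frac{263}{1255} + 674\right) 13 = \frac{845607}{1255} \cdot 13 = \frac{10992891}{1255}$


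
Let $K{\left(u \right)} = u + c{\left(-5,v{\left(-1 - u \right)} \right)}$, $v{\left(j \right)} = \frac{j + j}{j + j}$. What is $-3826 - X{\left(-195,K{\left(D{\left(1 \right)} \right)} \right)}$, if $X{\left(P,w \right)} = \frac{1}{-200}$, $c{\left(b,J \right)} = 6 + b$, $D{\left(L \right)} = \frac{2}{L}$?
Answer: $- \frac{765199}{200} \approx -3826.0$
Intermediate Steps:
$v{\left(j \right)} = 1$ ($v{\left(j \right)} = \frac{2 j}{2 j} = 2 j \frac{1}{2 j} = 1$)
$K{\left(u \right)} = 1 + u$ ($K{\left(u \right)} = u + \left(6 - 5\right) = u + 1 = 1 + u$)
$X{\left(P,w \right)} = - \frac{1}{200}$
$-3826 - X{\left(-195,K{\left(D{\left(1 \right)} \right)} \right)} = -3826 - - \frac{1}{200} = -3826 + \frac{1}{200} = - \frac{765199}{200}$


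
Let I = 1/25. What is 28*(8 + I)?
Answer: 5628/25 ≈ 225.12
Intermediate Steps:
I = 1/25 ≈ 0.040000
28*(8 + I) = 28*(8 + 1/25) = 28*(201/25) = 5628/25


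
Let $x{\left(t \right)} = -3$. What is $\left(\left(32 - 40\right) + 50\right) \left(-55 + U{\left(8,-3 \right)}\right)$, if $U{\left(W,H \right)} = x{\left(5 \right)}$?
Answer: $-2436$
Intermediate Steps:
$U{\left(W,H \right)} = -3$
$\left(\left(32 - 40\right) + 50\right) \left(-55 + U{\left(8,-3 \right)}\right) = \left(\left(32 - 40\right) + 50\right) \left(-55 - 3\right) = \left(-8 + 50\right) \left(-58\right) = 42 \left(-58\right) = -2436$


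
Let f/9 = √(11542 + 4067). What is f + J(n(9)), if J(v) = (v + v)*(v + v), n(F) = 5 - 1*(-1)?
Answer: 144 + 99*√129 ≈ 1268.4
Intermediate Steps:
n(F) = 6 (n(F) = 5 + 1 = 6)
f = 99*√129 (f = 9*√(11542 + 4067) = 9*√15609 = 9*(11*√129) = 99*√129 ≈ 1124.4)
J(v) = 4*v² (J(v) = (2*v)*(2*v) = 4*v²)
f + J(n(9)) = 99*√129 + 4*6² = 99*√129 + 4*36 = 99*√129 + 144 = 144 + 99*√129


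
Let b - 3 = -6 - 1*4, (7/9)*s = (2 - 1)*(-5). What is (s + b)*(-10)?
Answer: 940/7 ≈ 134.29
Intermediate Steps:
s = -45/7 (s = 9*((2 - 1)*(-5))/7 = 9*(1*(-5))/7 = (9/7)*(-5) = -45/7 ≈ -6.4286)
b = -7 (b = 3 + (-6 - 1*4) = 3 + (-6 - 4) = 3 - 10 = -7)
(s + b)*(-10) = (-45/7 - 7)*(-10) = -94/7*(-10) = 940/7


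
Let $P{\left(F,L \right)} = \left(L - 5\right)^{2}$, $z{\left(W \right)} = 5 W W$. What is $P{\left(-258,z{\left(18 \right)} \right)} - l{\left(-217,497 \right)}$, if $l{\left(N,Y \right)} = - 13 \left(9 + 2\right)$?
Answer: $2608368$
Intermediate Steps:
$l{\left(N,Y \right)} = -143$ ($l{\left(N,Y \right)} = \left(-13\right) 11 = -143$)
$z{\left(W \right)} = 5 W^{2}$
$P{\left(F,L \right)} = \left(-5 + L\right)^{2}$
$P{\left(-258,z{\left(18 \right)} \right)} - l{\left(-217,497 \right)} = \left(-5 + 5 \cdot 18^{2}\right)^{2} - -143 = \left(-5 + 5 \cdot 324\right)^{2} + 143 = \left(-5 + 1620\right)^{2} + 143 = 1615^{2} + 143 = 2608225 + 143 = 2608368$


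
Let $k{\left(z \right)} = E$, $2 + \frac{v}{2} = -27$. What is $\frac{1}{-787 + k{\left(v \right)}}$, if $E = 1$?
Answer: $- \frac{1}{786} \approx -0.0012723$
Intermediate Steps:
$v = -58$ ($v = -4 + 2 \left(-27\right) = -4 - 54 = -58$)
$k{\left(z \right)} = 1$
$\frac{1}{-787 + k{\left(v \right)}} = \frac{1}{-787 + 1} = \frac{1}{-786} = - \frac{1}{786}$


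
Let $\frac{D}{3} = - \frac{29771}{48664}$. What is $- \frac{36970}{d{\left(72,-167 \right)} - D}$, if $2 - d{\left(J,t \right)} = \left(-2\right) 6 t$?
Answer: $\frac{51403088}{2781029} \approx 18.483$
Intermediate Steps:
$d{\left(J,t \right)} = 2 + 12 t$ ($d{\left(J,t \right)} = 2 - \left(-2\right) 6 t = 2 - - 12 t = 2 + 12 t$)
$D = - \frac{12759}{6952}$ ($D = 3 \left(- \frac{29771}{48664}\right) = 3 \left(\left(-29771\right) \frac{1}{48664}\right) = 3 \left(- \frac{4253}{6952}\right) = - \frac{12759}{6952} \approx -1.8353$)
$- \frac{36970}{d{\left(72,-167 \right)} - D} = - \frac{36970}{\left(2 + 12 \left(-167\right)\right) - - \frac{12759}{6952}} = - \frac{36970}{\left(2 - 2004\right) + \frac{12759}{6952}} = - \frac{36970}{-2002 + \frac{12759}{6952}} = - \frac{36970}{- \frac{13905145}{6952}} = \left(-36970\right) \left(- \frac{6952}{13905145}\right) = \frac{51403088}{2781029}$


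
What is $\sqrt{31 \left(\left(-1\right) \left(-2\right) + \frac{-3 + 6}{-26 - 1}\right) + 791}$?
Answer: $\frac{\sqrt{7646}}{3} \approx 29.147$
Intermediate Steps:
$\sqrt{31 \left(\left(-1\right) \left(-2\right) + \frac{-3 + 6}{-26 - 1}\right) + 791} = \sqrt{31 \left(2 + \frac{3}{-27}\right) + 791} = \sqrt{31 \left(2 + 3 \left(- \frac{1}{27}\right)\right) + 791} = \sqrt{31 \left(2 - \frac{1}{9}\right) + 791} = \sqrt{31 \cdot \frac{17}{9} + 791} = \sqrt{\frac{527}{9} + 791} = \sqrt{\frac{7646}{9}} = \frac{\sqrt{7646}}{3}$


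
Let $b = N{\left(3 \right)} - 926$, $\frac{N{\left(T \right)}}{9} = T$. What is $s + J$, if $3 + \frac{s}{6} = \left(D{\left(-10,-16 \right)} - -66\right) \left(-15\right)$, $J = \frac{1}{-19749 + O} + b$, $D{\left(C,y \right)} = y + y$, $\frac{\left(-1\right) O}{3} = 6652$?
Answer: $- \frac{157906786}{39705} \approx -3977.0$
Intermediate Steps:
$O = -19956$ ($O = \left(-3\right) 6652 = -19956$)
$N{\left(T \right)} = 9 T$
$D{\left(C,y \right)} = 2 y$
$b = -899$ ($b = 9 \cdot 3 - 926 = 27 - 926 = -899$)
$J = - \frac{35694796}{39705}$ ($J = \frac{1}{-19749 - 19956} - 899 = \frac{1}{-39705} - 899 = - \frac{1}{39705} - 899 = - \frac{35694796}{39705} \approx -899.0$)
$s = -3078$ ($s = -18 + 6 \left(2 \left(-16\right) - -66\right) \left(-15\right) = -18 + 6 \left(-32 + 66\right) \left(-15\right) = -18 + 6 \cdot 34 \left(-15\right) = -18 + 6 \left(-510\right) = -18 - 3060 = -3078$)
$s + J = -3078 - \frac{35694796}{39705} = - \frac{157906786}{39705}$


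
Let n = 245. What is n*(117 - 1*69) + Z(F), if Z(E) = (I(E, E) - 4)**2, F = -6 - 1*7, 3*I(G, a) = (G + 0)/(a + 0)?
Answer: 105961/9 ≈ 11773.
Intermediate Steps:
I(G, a) = G/(3*a) (I(G, a) = ((G + 0)/(a + 0))/3 = (G/a)/3 = G/(3*a))
F = -13 (F = -6 - 7 = -13)
Z(E) = 121/9 (Z(E) = (E/(3*E) - 4)**2 = (1/3 - 4)**2 = (-11/3)**2 = 121/9)
n*(117 - 1*69) + Z(F) = 245*(117 - 1*69) + 121/9 = 245*(117 - 69) + 121/9 = 245*48 + 121/9 = 11760 + 121/9 = 105961/9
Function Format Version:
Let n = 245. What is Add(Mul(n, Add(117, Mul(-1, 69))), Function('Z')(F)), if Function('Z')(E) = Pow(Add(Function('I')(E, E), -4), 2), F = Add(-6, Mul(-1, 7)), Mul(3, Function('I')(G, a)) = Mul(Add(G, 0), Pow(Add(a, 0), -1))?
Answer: Rational(105961, 9) ≈ 11773.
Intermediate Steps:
Function('I')(G, a) = Mul(Rational(1, 3), G, Pow(a, -1)) (Function('I')(G, a) = Mul(Rational(1, 3), Mul(Add(G, 0), Pow(Add(a, 0), -1))) = Mul(Rational(1, 3), Mul(G, Pow(a, -1))) = Mul(Rational(1, 3), G, Pow(a, -1)))
F = -13 (F = Add(-6, -7) = -13)
Function('Z')(E) = Rational(121, 9) (Function('Z')(E) = Pow(Add(Mul(Rational(1, 3), E, Pow(E, -1)), -4), 2) = Pow(Add(Rational(1, 3), -4), 2) = Pow(Rational(-11, 3), 2) = Rational(121, 9))
Add(Mul(n, Add(117, Mul(-1, 69))), Function('Z')(F)) = Add(Mul(245, Add(117, Mul(-1, 69))), Rational(121, 9)) = Add(Mul(245, Add(117, -69)), Rational(121, 9)) = Add(Mul(245, 48), Rational(121, 9)) = Add(11760, Rational(121, 9)) = Rational(105961, 9)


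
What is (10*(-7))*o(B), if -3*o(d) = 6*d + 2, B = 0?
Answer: 140/3 ≈ 46.667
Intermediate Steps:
o(d) = -⅔ - 2*d (o(d) = -(6*d + 2)/3 = -(2 + 6*d)/3 = -⅔ - 2*d)
(10*(-7))*o(B) = (10*(-7))*(-⅔ - 2*0) = -70*(-⅔ + 0) = -70*(-⅔) = 140/3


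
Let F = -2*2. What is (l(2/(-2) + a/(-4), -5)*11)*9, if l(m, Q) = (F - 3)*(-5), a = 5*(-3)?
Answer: 3465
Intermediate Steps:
a = -15
F = -4
l(m, Q) = 35 (l(m, Q) = (-4 - 3)*(-5) = -7*(-5) = 35)
(l(2/(-2) + a/(-4), -5)*11)*9 = (35*11)*9 = 385*9 = 3465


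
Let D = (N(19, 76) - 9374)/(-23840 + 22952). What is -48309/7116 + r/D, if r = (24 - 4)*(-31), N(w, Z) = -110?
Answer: -364662293/5624012 ≈ -64.840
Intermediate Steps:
r = -620 (r = 20*(-31) = -620)
D = 2371/222 (D = (-110 - 9374)/(-23840 + 22952) = -9484/(-888) = -9484*(-1/888) = 2371/222 ≈ 10.680)
-48309/7116 + r/D = -48309/7116 - 620/2371/222 = -48309*1/7116 - 620*222/2371 = -16103/2372 - 137640/2371 = -364662293/5624012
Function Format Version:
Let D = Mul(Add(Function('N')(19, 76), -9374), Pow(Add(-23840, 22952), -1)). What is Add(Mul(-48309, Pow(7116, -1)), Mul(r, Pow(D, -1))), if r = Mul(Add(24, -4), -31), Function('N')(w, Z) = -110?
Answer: Rational(-364662293, 5624012) ≈ -64.840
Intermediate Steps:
r = -620 (r = Mul(20, -31) = -620)
D = Rational(2371, 222) (D = Mul(Add(-110, -9374), Pow(Add(-23840, 22952), -1)) = Mul(-9484, Pow(-888, -1)) = Mul(-9484, Rational(-1, 888)) = Rational(2371, 222) ≈ 10.680)
Add(Mul(-48309, Pow(7116, -1)), Mul(r, Pow(D, -1))) = Add(Mul(-48309, Pow(7116, -1)), Mul(-620, Pow(Rational(2371, 222), -1))) = Add(Mul(-48309, Rational(1, 7116)), Mul(-620, Rational(222, 2371))) = Add(Rational(-16103, 2372), Rational(-137640, 2371)) = Rational(-364662293, 5624012)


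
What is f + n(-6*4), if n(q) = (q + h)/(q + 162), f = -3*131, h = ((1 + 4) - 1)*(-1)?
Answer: -27131/69 ≈ -393.20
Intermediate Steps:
h = -4 (h = (5 - 1)*(-1) = 4*(-1) = -4)
f = -393
n(q) = (-4 + q)/(162 + q) (n(q) = (q - 4)/(q + 162) = (-4 + q)/(162 + q))
f + n(-6*4) = -393 + (-4 - 6*4)/(162 - 6*4) = -393 + (-4 - 24)/(162 - 24) = -393 - 28/138 = -393 + (1/138)*(-28) = -393 - 14/69 = -27131/69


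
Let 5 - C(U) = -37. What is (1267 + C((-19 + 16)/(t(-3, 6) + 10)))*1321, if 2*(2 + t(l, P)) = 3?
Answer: 1729189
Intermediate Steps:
t(l, P) = -½ (t(l, P) = -2 + (½)*3 = -2 + 3/2 = -½)
C(U) = 42 (C(U) = 5 - 1*(-37) = 5 + 37 = 42)
(1267 + C((-19 + 16)/(t(-3, 6) + 10)))*1321 = (1267 + 42)*1321 = 1309*1321 = 1729189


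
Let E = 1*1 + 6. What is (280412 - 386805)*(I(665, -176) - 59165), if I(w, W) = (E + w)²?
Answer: -41750634667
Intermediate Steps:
E = 7 (E = 1 + 6 = 7)
I(w, W) = (7 + w)²
(280412 - 386805)*(I(665, -176) - 59165) = (280412 - 386805)*((7 + 665)² - 59165) = -106393*(672² - 59165) = -106393*(451584 - 59165) = -106393*392419 = -41750634667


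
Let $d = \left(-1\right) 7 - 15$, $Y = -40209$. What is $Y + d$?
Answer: $-40231$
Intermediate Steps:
$d = -22$ ($d = -7 - 15 = -22$)
$Y + d = -40209 - 22 = -40231$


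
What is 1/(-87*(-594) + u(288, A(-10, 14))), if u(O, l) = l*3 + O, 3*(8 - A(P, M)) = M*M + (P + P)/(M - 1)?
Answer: 13/673342 ≈ 1.9307e-5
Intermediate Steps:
A(P, M) = 8 - M²/3 - 2*P/(3*(-1 + M)) (A(P, M) = 8 - (M*M + (P + P)/(M - 1))/3 = 8 - (M² + (2*P)/(-1 + M))/3 = 8 - (M² + 2*P/(-1 + M))/3 = 8 + (-M²/3 - 2*P/(3*(-1 + M))) = 8 - M²/3 - 2*P/(3*(-1 + M)))
u(O, l) = O + 3*l (u(O, l) = 3*l + O = O + 3*l)
1/(-87*(-594) + u(288, A(-10, 14))) = 1/(-87*(-594) + (288 + 3*((-24 + 14² - 1*14³ - 2*(-10) + 24*14)/(3*(-1 + 14))))) = 1/(51678 + (288 + 3*((⅓)*(-24 + 196 - 1*2744 + 20 + 336)/13))) = 1/(51678 + (288 + 3*((⅓)*(1/13)*(-24 + 196 - 2744 + 20 + 336)))) = 1/(51678 + (288 + 3*((⅓)*(1/13)*(-2216)))) = 1/(51678 + (288 + 3*(-2216/39))) = 1/(51678 + (288 - 2216/13)) = 1/(51678 + 1528/13) = 1/(673342/13) = 13/673342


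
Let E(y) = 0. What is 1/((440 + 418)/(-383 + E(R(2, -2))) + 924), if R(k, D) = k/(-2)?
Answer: 383/353034 ≈ 0.0010849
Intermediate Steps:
R(k, D) = -k/2 (R(k, D) = k*(-½) = -k/2)
1/((440 + 418)/(-383 + E(R(2, -2))) + 924) = 1/((440 + 418)/(-383 + 0) + 924) = 1/(858/(-383) + 924) = 1/(858*(-1/383) + 924) = 1/(-858/383 + 924) = 1/(353034/383) = 383/353034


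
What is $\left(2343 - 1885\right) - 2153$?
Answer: $-1695$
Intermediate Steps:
$\left(2343 - 1885\right) - 2153 = 458 - 2153 = -1695$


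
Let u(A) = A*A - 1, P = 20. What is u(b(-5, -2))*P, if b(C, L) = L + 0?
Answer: 60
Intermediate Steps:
b(C, L) = L
u(A) = -1 + A**2 (u(A) = A**2 - 1 = -1 + A**2)
u(b(-5, -2))*P = (-1 + (-2)**2)*20 = (-1 + 4)*20 = 3*20 = 60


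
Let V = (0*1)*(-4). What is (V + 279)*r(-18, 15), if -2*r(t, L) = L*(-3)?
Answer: 12555/2 ≈ 6277.5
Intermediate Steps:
r(t, L) = 3*L/2 (r(t, L) = -L*(-3)/2 = -(-3)*L/2 = 3*L/2)
V = 0 (V = 0*(-4) = 0)
(V + 279)*r(-18, 15) = (0 + 279)*((3/2)*15) = 279*(45/2) = 12555/2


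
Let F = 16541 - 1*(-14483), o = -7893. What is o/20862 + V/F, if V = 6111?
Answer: -931625/5136688 ≈ -0.18137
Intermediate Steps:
F = 31024 (F = 16541 + 14483 = 31024)
o/20862 + V/F = -7893/20862 + 6111/31024 = -7893*1/20862 + 6111*(1/31024) = -877/2318 + 873/4432 = -931625/5136688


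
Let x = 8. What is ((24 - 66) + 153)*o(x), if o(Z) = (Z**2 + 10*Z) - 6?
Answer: 15318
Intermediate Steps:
o(Z) = -6 + Z**2 + 10*Z
((24 - 66) + 153)*o(x) = ((24 - 66) + 153)*(-6 + 8**2 + 10*8) = (-42 + 153)*(-6 + 64 + 80) = 111*138 = 15318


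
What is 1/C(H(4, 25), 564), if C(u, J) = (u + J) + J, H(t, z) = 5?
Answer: 1/1133 ≈ 0.00088261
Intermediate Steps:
C(u, J) = u + 2*J (C(u, J) = (J + u) + J = u + 2*J)
1/C(H(4, 25), 564) = 1/(5 + 2*564) = 1/(5 + 1128) = 1/1133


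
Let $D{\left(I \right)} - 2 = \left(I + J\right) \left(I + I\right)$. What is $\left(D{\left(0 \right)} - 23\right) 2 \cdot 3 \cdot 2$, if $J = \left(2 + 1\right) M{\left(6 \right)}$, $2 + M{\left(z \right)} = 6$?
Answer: $-252$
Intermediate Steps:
$M{\left(z \right)} = 4$ ($M{\left(z \right)} = -2 + 6 = 4$)
$J = 12$ ($J = \left(2 + 1\right) 4 = 3 \cdot 4 = 12$)
$D{\left(I \right)} = 2 + 2 I \left(12 + I\right)$ ($D{\left(I \right)} = 2 + \left(I + 12\right) \left(I + I\right) = 2 + \left(12 + I\right) 2 I = 2 + 2 I \left(12 + I\right)$)
$\left(D{\left(0 \right)} - 23\right) 2 \cdot 3 \cdot 2 = \left(\left(2 + 2 \cdot 0^{2} + 24 \cdot 0\right) - 23\right) 2 \cdot 3 \cdot 2 = \left(\left(2 + 2 \cdot 0 + 0\right) - 23\right) 6 \cdot 2 = \left(\left(2 + 0 + 0\right) - 23\right) 12 = \left(2 - 23\right) 12 = \left(-21\right) 12 = -252$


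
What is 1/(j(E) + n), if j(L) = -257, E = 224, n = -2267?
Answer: -1/2524 ≈ -0.00039620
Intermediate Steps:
1/(j(E) + n) = 1/(-257 - 2267) = 1/(-2524) = -1/2524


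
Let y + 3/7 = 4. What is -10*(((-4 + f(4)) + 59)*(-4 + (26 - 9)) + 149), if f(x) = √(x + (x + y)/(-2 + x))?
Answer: -8640 - 65*√1526/7 ≈ -9002.7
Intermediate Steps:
y = 25/7 (y = -3/7 + 4 = 25/7 ≈ 3.5714)
f(x) = √(x + (25/7 + x)/(-2 + x)) (f(x) = √(x + (x + 25/7)/(-2 + x)) = √(x + (25/7 + x)/(-2 + x)))
-10*(((-4 + f(4)) + 59)*(-4 + (26 - 9)) + 149) = -10*(((-4 + √7*√((25 - 7*4 + 7*4²)/(-2 + 4))/7) + 59)*(-4 + (26 - 9)) + 149) = -10*(((-4 + √7*√((25 - 28 + 7*16)/2)/7) + 59)*(-4 + 17) + 149) = -10*(((-4 + √7*√((25 - 28 + 112)/2)/7) + 59)*13 + 149) = -10*(((-4 + √7*√((½)*109)/7) + 59)*13 + 149) = -10*(((-4 + √7*√(109/2)/7) + 59)*13 + 149) = -10*(((-4 + √7*(√218/2)/7) + 59)*13 + 149) = -10*(((-4 + √1526/14) + 59)*13 + 149) = -10*((55 + √1526/14)*13 + 149) = -10*((715 + 13*√1526/14) + 149) = -10*(864 + 13*√1526/14) = -8640 - 65*√1526/7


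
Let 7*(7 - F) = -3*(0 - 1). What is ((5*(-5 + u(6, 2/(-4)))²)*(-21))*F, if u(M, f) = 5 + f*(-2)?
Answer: -690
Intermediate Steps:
u(M, f) = 5 - 2*f
F = 46/7 (F = 7 - (-3)*(0 - 1)/7 = 7 - (-3)*(-1)/7 = 7 - ⅐*3 = 7 - 3/7 = 46/7 ≈ 6.5714)
((5*(-5 + u(6, 2/(-4)))²)*(-21))*F = ((5*(-5 + (5 - 4/(-4)))²)*(-21))*(46/7) = ((5*(-5 + (5 - 4*(-1)/4))²)*(-21))*(46/7) = ((5*(-5 + (5 - 2*(-½)))²)*(-21))*(46/7) = ((5*(-5 + (5 + 1))²)*(-21))*(46/7) = ((5*(-5 + 6)²)*(-21))*(46/7) = ((5*1²)*(-21))*(46/7) = ((5*1)*(-21))*(46/7) = (5*(-21))*(46/7) = -105*46/7 = -690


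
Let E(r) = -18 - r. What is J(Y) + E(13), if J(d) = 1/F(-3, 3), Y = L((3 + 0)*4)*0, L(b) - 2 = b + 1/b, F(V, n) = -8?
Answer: -249/8 ≈ -31.125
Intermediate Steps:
L(b) = 2 + b + 1/b (L(b) = 2 + (b + 1/b) = 2 + b + 1/b)
Y = 0 (Y = (2 + (3 + 0)*4 + 1/((3 + 0)*4))*0 = (2 + 3*4 + 1/(3*4))*0 = (2 + 12 + 1/12)*0 = (169/12)*0 = 0)
J(d) = -⅛ (J(d) = 1/(-8) = -⅛)
J(Y) + E(13) = -⅛ + (-18 - 1*13) = -⅛ + (-18 - 13) = -⅛ - 31 = -249/8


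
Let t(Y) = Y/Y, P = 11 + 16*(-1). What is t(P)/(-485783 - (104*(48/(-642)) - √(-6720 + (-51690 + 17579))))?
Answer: -5561640543/2701707649720720 - 11449*I*√40831/2701707649720720 ≈ -2.0586e-6 - 8.563e-10*I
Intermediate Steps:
P = -5 (P = 11 - 16 = -5)
t(Y) = 1
t(P)/(-485783 - (104*(48/(-642)) - √(-6720 + (-51690 + 17579)))) = 1/(-485783 - (104*(48/(-642)) - √(-6720 + (-51690 + 17579)))) = 1/(-485783 - (104*(48*(-1/642)) - √(-6720 - 34111))) = 1/(-485783 - (104*(-8/107) - √(-40831))) = 1/(-485783 - (-832/107 - I*√40831)) = 1/(-485783 + (832/107 + I*√40831)) = 1/(-51977949/107 + I*√40831)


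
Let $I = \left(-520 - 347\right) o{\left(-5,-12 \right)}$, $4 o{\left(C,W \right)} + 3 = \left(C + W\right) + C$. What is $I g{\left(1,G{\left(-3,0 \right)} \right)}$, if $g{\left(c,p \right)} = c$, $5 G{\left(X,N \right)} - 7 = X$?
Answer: $\frac{21675}{4} \approx 5418.8$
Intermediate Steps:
$G{\left(X,N \right)} = \frac{7}{5} + \frac{X}{5}$
$o{\left(C,W \right)} = - \frac{3}{4} + \frac{C}{2} + \frac{W}{4}$ ($o{\left(C,W \right)} = - \frac{3}{4} + \frac{\left(C + W\right) + C}{4} = - \frac{3}{4} + \frac{W + 2 C}{4} = - \frac{3}{4} + \left(\frac{C}{2} + \frac{W}{4}\right) = - \frac{3}{4} + \frac{C}{2} + \frac{W}{4}$)
$I = \frac{21675}{4}$ ($I = \left(-520 - 347\right) \left(- \frac{3}{4} + \frac{1}{2} \left(-5\right) + \frac{1}{4} \left(-12\right)\right) = - 867 \left(- \frac{3}{4} - \frac{5}{2} - 3\right) = \left(-867\right) \left(- \frac{25}{4}\right) = \frac{21675}{4} \approx 5418.8$)
$I g{\left(1,G{\left(-3,0 \right)} \right)} = \frac{21675}{4} \cdot 1 = \frac{21675}{4}$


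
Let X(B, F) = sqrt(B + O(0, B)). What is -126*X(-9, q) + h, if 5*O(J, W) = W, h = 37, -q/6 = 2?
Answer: 37 - 378*I*sqrt(30)/5 ≈ 37.0 - 414.08*I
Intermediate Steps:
q = -12 (q = -6*2 = -12)
O(J, W) = W/5
X(B, F) = sqrt(30)*sqrt(B)/5 (X(B, F) = sqrt(B + B/5) = sqrt(6*B/5) = sqrt(30)*sqrt(B)/5)
-126*X(-9, q) + h = -126*sqrt(30)*sqrt(-9)/5 + 37 = -126*sqrt(30)*3*I/5 + 37 = -378*I*sqrt(30)/5 + 37 = 37 - 378*I*sqrt(30)/5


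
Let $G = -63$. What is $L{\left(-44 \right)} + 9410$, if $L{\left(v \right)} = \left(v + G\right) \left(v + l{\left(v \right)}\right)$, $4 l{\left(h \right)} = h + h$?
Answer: $16472$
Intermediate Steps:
$l{\left(h \right)} = \frac{h}{2}$ ($l{\left(h \right)} = \frac{h + h}{4} = \frac{2 h}{4} = \frac{h}{2}$)
$L{\left(v \right)} = \frac{3 v \left(-63 + v\right)}{2}$ ($L{\left(v \right)} = \left(v - 63\right) \left(v + \frac{v}{2}\right) = \left(-63 + v\right) \frac{3 v}{2} = \frac{3 v \left(-63 + v\right)}{2}$)
$L{\left(-44 \right)} + 9410 = \frac{3}{2} \left(-44\right) \left(-63 - 44\right) + 9410 = \frac{3}{2} \left(-44\right) \left(-107\right) + 9410 = 7062 + 9410 = 16472$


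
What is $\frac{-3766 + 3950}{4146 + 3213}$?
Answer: $\frac{184}{7359} \approx 0.025003$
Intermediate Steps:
$\frac{-3766 + 3950}{4146 + 3213} = \frac{184}{7359}$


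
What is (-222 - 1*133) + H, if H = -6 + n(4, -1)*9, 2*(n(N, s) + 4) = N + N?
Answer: -361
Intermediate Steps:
n(N, s) = -4 + N (n(N, s) = -4 + (N + N)/2 = -4 + (2*N)/2 = -4 + N)
H = -6 (H = -6 + (-4 + 4)*9 = -6 + 0*9 = -6 + 0 = -6)
(-222 - 1*133) + H = (-222 - 1*133) - 6 = (-222 - 133) - 6 = -355 - 6 = -361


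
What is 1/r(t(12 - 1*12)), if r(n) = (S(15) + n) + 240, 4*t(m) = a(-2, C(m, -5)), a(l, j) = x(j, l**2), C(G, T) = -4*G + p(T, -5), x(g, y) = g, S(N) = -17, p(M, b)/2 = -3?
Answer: 2/443 ≈ 0.0045147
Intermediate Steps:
p(M, b) = -6 (p(M, b) = 2*(-3) = -6)
C(G, T) = -6 - 4*G (C(G, T) = -4*G - 6 = -6 - 4*G)
a(l, j) = j
t(m) = -3/2 - m (t(m) = (-6 - 4*m)/4 = -3/2 - m)
r(n) = 223 + n (r(n) = (-17 + n) + 240 = 223 + n)
1/r(t(12 - 1*12)) = 1/(223 + (-3/2 - (12 - 1*12))) = 1/(223 + (-3/2 - (12 - 12))) = 1/(223 + (-3/2 - 1*0)) = 1/(223 + (-3/2 + 0)) = 1/(223 - 3/2) = 1/(443/2) = 2/443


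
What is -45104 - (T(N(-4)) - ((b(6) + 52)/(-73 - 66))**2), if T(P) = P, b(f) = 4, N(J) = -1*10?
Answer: -871258038/19321 ≈ -45094.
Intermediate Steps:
N(J) = -10
-45104 - (T(N(-4)) - ((b(6) + 52)/(-73 - 66))**2) = -45104 - (-10 - ((4 + 52)/(-73 - 66))**2) = -45104 - (-10 - (56/(-139))**2) = -45104 - (-10 - (56*(-1/139))**2) = -45104 - (-10 - (-56/139)**2) = -45104 - (-10 - 1*3136/19321) = -45104 - (-10 - 3136/19321) = -45104 - 1*(-196346/19321) = -45104 + 196346/19321 = -871258038/19321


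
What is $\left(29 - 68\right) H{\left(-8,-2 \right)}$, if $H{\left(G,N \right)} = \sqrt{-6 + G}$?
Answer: $- 39 i \sqrt{14} \approx - 145.92 i$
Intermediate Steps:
$\left(29 - 68\right) H{\left(-8,-2 \right)} = \left(29 - 68\right) \sqrt{-6 - 8} = - 39 \sqrt{-14} = - 39 i \sqrt{14}$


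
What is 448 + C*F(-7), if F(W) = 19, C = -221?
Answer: -3751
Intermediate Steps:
448 + C*F(-7) = 448 - 221*19 = 448 - 4199 = -3751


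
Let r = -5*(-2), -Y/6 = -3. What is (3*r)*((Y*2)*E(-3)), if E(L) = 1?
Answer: 1080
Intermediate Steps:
Y = 18 (Y = -6*(-3) = 18)
r = 10
(3*r)*((Y*2)*E(-3)) = (3*10)*((18*2)*1) = 30*(36*1) = 30*36 = 1080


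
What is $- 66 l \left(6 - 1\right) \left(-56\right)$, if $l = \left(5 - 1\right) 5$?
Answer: $369600$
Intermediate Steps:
$l = 20$ ($l = 4 \cdot 5 = 20$)
$- 66 l \left(6 - 1\right) \left(-56\right) = - 66 \cdot 20 \left(6 - 1\right) \left(-56\right) = - 66 \cdot 20 \cdot 5 \left(-56\right) = \left(-66\right) 100 \left(-56\right) = \left(-6600\right) \left(-56\right) = 369600$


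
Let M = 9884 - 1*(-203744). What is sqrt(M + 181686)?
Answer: sqrt(395314) ≈ 628.74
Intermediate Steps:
M = 213628 (M = 9884 + 203744 = 213628)
sqrt(M + 181686) = sqrt(213628 + 181686) = sqrt(395314)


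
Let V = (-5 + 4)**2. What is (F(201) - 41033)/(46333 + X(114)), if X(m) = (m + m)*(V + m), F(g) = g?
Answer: -40832/72553 ≈ -0.56279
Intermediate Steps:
V = 1 (V = (-1)**2 = 1)
X(m) = 2*m*(1 + m) (X(m) = (m + m)*(1 + m) = (2*m)*(1 + m) = 2*m*(1 + m))
(F(201) - 41033)/(46333 + X(114)) = (201 - 41033)/(46333 + 2*114*(1 + 114)) = -40832/(46333 + 2*114*115) = -40832/(46333 + 26220) = -40832/72553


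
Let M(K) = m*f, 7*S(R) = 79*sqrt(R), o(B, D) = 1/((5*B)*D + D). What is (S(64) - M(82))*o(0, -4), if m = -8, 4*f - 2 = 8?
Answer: -193/7 ≈ -27.571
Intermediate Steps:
f = 5/2 (f = 1/2 + (1/4)*8 = 1/2 + 2 = 5/2 ≈ 2.5000)
o(B, D) = 1/(D + 5*B*D) (o(B, D) = 1/(5*B*D + D) = 1/(D + 5*B*D))
S(R) = 79*sqrt(R)/7 (S(R) = (79*sqrt(R))/7 = 79*sqrt(R)/7)
M(K) = -20 (M(K) = -8*5/2 = -20)
(S(64) - M(82))*o(0, -4) = (79*sqrt(64)/7 - 1*(-20))*(1/((-4)*(1 + 5*0))) = ((79/7)*8 + 20)*(-1/(4*(1 + 0))) = (632/7 + 20)*(-1/4/1) = 772*(-1/4*1)/7 = (772/7)*(-1/4) = -193/7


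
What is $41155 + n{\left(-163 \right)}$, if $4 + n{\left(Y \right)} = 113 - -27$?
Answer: $41291$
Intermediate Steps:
$n{\left(Y \right)} = 136$ ($n{\left(Y \right)} = -4 + \left(113 - -27\right) = -4 + \left(113 + 27\right) = -4 + 140 = 136$)
$41155 + n{\left(-163 \right)} = 41155 + 136 = 41291$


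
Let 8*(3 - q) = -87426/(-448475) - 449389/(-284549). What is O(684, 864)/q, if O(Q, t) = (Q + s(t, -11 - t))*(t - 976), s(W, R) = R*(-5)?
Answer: -578452884825737600/2836297993951 ≈ -2.0395e+5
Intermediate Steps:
s(W, R) = -5*R
q = 2836297993951/1020904902200 (q = 3 - (-87426/(-448475) - 449389/(-284549))/8 = 3 - (-87426*(-1/448475) - 449389*(-1/284549))/8 = 3 - (87426/448475 + 449389/284549)/8 = 3 - 1/8*226416712649/127613112775 = 3 - 226416712649/1020904902200 = 2836297993951/1020904902200 ≈ 2.7782)
O(Q, t) = (-976 + t)*(55 + Q + 5*t) (O(Q, t) = (Q - 5*(-11 - t))*(t - 976) = (Q + (55 + 5*t))*(-976 + t) = (55 + Q + 5*t)*(-976 + t) = (-976 + t)*(55 + Q + 5*t))
O(684, 864)/q = (-53680 - 4825*864 - 976*684 + 5*864**2 + 684*864)/(2836297993951/1020904902200) = (-53680 - 4168800 - 667584 + 5*746496 + 590976)*(1020904902200/2836297993951) = (-53680 - 4168800 - 667584 + 3732480 + 590976)*(1020904902200/2836297993951) = -566608*1020904902200/2836297993951 = -578452884825737600/2836297993951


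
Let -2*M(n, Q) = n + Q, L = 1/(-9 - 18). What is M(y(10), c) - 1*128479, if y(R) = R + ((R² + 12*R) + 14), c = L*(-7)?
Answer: -6944461/54 ≈ -1.2860e+5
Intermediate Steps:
L = -1/27 (L = 1/(-27) = -1/27 ≈ -0.037037)
c = 7/27 (c = -1/27*(-7) = 7/27 ≈ 0.25926)
y(R) = 14 + R² + 13*R (y(R) = R + (14 + R² + 12*R) = 14 + R² + 13*R)
M(n, Q) = -Q/2 - n/2 (M(n, Q) = -(n + Q)/2 = -(Q + n)/2 = -Q/2 - n/2)
M(y(10), c) - 1*128479 = (-½*7/27 - (14 + 10² + 13*10)/2) - 1*128479 = (-7/54 - (14 + 100 + 130)/2) - 128479 = (-7/54 - ½*244) - 128479 = (-7/54 - 122) - 128479 = -6595/54 - 128479 = -6944461/54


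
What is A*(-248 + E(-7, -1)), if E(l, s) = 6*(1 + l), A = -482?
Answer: 136888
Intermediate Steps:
E(l, s) = 6 + 6*l
A*(-248 + E(-7, -1)) = -482*(-248 + (6 + 6*(-7))) = -482*(-248 + (6 - 42)) = -482*(-248 - 36) = -482*(-284) = 136888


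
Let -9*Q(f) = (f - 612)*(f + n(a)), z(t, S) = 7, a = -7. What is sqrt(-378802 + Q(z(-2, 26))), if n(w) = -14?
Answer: I*sqrt(3413453)/3 ≈ 615.85*I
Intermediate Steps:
Q(f) = -(-612 + f)*(-14 + f)/9 (Q(f) = -(f - 612)*(f - 14)/9 = -(-612 + f)*(-14 + f)/9)
sqrt(-378802 + Q(z(-2, 26))) = sqrt(-378802 + (-952 - 1/9*7**2 + (626/9)*7)) = sqrt(-378802 + (-952 - 1/9*49 + 4382/9)) = sqrt(-378802 + (-952 - 49/9 + 4382/9)) = sqrt(-378802 - 4235/9) = sqrt(-3413453/9) = I*sqrt(3413453)/3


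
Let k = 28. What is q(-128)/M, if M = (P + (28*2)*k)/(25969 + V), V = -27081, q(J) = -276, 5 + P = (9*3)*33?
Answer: 51152/409 ≈ 125.07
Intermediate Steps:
P = 886 (P = -5 + (9*3)*33 = -5 + 27*33 = -5 + 891 = 886)
M = -1227/556 (M = (886 + (28*2)*28)/(25969 - 27081) = (886 + 56*28)/(-1112) = (886 + 1568)*(-1/1112) = 2454*(-1/1112) = -1227/556 ≈ -2.2068)
q(-128)/M = -276/(-1227/556) = -276*(-556/1227) = 51152/409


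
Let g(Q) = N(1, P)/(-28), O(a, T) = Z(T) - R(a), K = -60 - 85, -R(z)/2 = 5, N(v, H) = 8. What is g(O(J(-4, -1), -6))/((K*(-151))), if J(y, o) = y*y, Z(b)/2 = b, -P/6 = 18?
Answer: -2/153265 ≈ -1.3049e-5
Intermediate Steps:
P = -108 (P = -6*18 = -108)
Z(b) = 2*b
J(y, o) = y**2
R(z) = -10 (R(z) = -2*5 = -10)
K = -145
O(a, T) = 10 + 2*T (O(a, T) = 2*T - 1*(-10) = 2*T + 10 = 10 + 2*T)
g(Q) = -2/7 (g(Q) = 8/(-28) = 8*(-1/28) = -2/7)
g(O(J(-4, -1), -6))/((K*(-151))) = -2/(7*((-145*(-151)))) = -2/7/21895 = -2/7*1/21895 = -2/153265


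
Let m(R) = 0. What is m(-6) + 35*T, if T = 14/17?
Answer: 490/17 ≈ 28.824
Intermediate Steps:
T = 14/17 (T = 14*(1/17) = 14/17 ≈ 0.82353)
m(-6) + 35*T = 0 + 35*(14/17) = 0 + 490/17 = 490/17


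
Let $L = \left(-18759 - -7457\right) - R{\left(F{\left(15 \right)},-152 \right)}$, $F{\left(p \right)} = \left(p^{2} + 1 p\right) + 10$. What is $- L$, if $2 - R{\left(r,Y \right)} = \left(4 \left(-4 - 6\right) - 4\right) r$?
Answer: $22304$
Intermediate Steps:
$F{\left(p \right)} = 10 + p + p^{2}$ ($F{\left(p \right)} = \left(p^{2} + p\right) + 10 = \left(p + p^{2}\right) + 10 = 10 + p + p^{2}$)
$R{\left(r,Y \right)} = 2 + 44 r$ ($R{\left(r,Y \right)} = 2 - \left(4 \left(-4 - 6\right) - 4\right) r = 2 - \left(4 \left(-10\right) - 4\right) r = 2 - \left(-40 - 4\right) r = 2 - - 44 r = 2 + 44 r$)
$L = -22304$ ($L = \left(-18759 - -7457\right) - \left(2 + 44 \left(10 + 15 + 15^{2}\right)\right) = \left(-18759 + 7457\right) - \left(2 + 44 \left(10 + 15 + 225\right)\right) = -11302 - \left(2 + 44 \cdot 250\right) = -11302 - \left(2 + 11000\right) = -11302 - 11002 = -22304$)
$- L = \left(-1\right) \left(-22304\right) = 22304$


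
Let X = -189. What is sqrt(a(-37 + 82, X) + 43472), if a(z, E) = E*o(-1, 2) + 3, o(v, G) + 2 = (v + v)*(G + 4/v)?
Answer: sqrt(43097) ≈ 207.60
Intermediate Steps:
o(v, G) = -2 + 2*v*(G + 4/v) (o(v, G) = -2 + (v + v)*(G + 4/v) = -2 + (2*v)*(G + 4/v) = -2 + 2*v*(G + 4/v))
a(z, E) = 3 + 2*E (a(z, E) = E*(6 + 2*2*(-1)) + 3 = E*(6 - 4) + 3 = E*2 + 3 = 2*E + 3 = 3 + 2*E)
sqrt(a(-37 + 82, X) + 43472) = sqrt((3 + 2*(-189)) + 43472) = sqrt((3 - 378) + 43472) = sqrt(-375 + 43472) = sqrt(43097)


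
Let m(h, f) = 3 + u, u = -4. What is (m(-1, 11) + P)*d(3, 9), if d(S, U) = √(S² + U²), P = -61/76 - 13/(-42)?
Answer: -2383*√10/532 ≈ -14.165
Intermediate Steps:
m(h, f) = -1 (m(h, f) = 3 - 4 = -1)
P = -787/1596 (P = -61*1/76 - 13*(-1/42) = -61/76 + 13/42 = -787/1596 ≈ -0.49311)
(m(-1, 11) + P)*d(3, 9) = (-1 - 787/1596)*√(3² + 9²) = -2383*√(9 + 81)/1596 = -2383*√10/532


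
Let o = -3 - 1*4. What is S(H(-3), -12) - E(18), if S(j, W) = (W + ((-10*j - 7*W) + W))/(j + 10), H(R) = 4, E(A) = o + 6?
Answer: 17/7 ≈ 2.4286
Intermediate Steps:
o = -7 (o = -3 - 4 = -7)
E(A) = -1 (E(A) = -7 + 6 = -1)
S(j, W) = (-10*j - 5*W)/(10 + j) (S(j, W) = (W + (-10*j - 6*W))/(10 + j) = (-10*j - 5*W)/(10 + j))
S(H(-3), -12) - E(18) = 5*(-1*(-12) - 2*4)/(10 + 4) - 1*(-1) = 5*(12 - 8)/14 + 1 = 5*(1/14)*4 + 1 = 10/7 + 1 = 17/7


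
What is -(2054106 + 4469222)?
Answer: -6523328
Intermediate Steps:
-(2054106 + 4469222) = -1*6523328 = -6523328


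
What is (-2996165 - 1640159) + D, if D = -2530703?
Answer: -7167027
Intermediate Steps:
(-2996165 - 1640159) + D = (-2996165 - 1640159) - 2530703 = -4636324 - 2530703 = -7167027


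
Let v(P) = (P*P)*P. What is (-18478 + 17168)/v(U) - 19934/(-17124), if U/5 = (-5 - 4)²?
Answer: 44139855977/37918315350 ≈ 1.1641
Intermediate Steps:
U = 405 (U = 5*(-5 - 4)² = 5*(-9)² = 5*81 = 405)
v(P) = P³ (v(P) = P²*P = P³)
(-18478 + 17168)/v(U) - 19934/(-17124) = (-18478 + 17168)/(405³) - 19934/(-17124) = -1310/66430125 - 19934*(-1/17124) = -1310*1/66430125 + 9967/8562 = -262/13286025 + 9967/8562 = 44139855977/37918315350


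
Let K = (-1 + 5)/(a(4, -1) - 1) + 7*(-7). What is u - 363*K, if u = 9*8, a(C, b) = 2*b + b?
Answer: 18222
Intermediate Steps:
a(C, b) = 3*b
u = 72
K = -50 (K = (-1 + 5)/(3*(-1) - 1) + 7*(-7) = 4/(-3 - 1) - 49 = 4/(-4) - 49 = 4*(-¼) - 49 = -1 - 49 = -50)
u - 363*K = 72 - 363*(-50) = 72 + 18150 = 18222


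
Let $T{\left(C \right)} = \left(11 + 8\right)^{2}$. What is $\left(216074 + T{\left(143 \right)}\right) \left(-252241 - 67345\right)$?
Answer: $-69169595910$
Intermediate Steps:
$T{\left(C \right)} = 361$ ($T{\left(C \right)} = 19^{2} = 361$)
$\left(216074 + T{\left(143 \right)}\right) \left(-252241 - 67345\right) = \left(216074 + 361\right) \left(-252241 - 67345\right) = 216435 \left(-319586\right) = -69169595910$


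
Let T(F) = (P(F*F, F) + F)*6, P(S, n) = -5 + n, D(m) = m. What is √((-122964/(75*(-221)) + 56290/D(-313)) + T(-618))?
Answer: 2*I*√227833846931847/345865 ≈ 87.284*I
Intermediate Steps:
T(F) = -30 + 12*F (T(F) = ((-5 + F) + F)*6 = (-5 + 2*F)*6 = -30 + 12*F)
√((-122964/(75*(-221)) + 56290/D(-313)) + T(-618)) = √((-122964/(75*(-221)) + 56290/(-313)) + (-30 + 12*(-618))) = √((-122964/(-16575) + 56290*(-1/313)) + (-30 - 7416)) = √((-122964*(-1/16575) - 56290/313) - 7446) = √((40988/5525 - 56290/313) - 7446) = √(-298173006/1729325 - 7446) = √(-13174726956/1729325) = 2*I*√227833846931847/345865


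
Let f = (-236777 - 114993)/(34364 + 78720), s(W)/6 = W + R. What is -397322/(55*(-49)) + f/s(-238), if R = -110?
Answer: 1617523742903/10971409680 ≈ 147.43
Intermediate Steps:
s(W) = -660 + 6*W (s(W) = 6*(W - 110) = 6*(-110 + W) = -660 + 6*W)
f = -175885/56542 (f = -351770/113084 = -351770*1/113084 = -175885/56542 ≈ -3.1107)
-397322/(55*(-49)) + f/s(-238) = -397322/(55*(-49)) - 175885/(56542*(-660 + 6*(-238))) = -397322/(-2695) - 175885/(56542*(-660 - 1428)) = -397322*(-1/2695) - 175885/56542/(-2088) = 397322/2695 - 175885/56542*(-1/2088) = 397322/2695 + 6065/4071024 = 1617523742903/10971409680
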